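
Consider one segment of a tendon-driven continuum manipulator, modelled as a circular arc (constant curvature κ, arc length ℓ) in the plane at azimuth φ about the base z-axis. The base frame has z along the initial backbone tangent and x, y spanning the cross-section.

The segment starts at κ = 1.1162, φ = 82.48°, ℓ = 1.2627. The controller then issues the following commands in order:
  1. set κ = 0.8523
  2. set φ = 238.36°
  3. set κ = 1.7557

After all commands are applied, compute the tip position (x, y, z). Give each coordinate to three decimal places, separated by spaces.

-0.479 -0.777 0.455

initial: κ=1.1162, φ=82.48°, ℓ=1.2627
cmd 1: set κ=0.8523 → (κ,φ,ℓ)=(0.8523,82.48°,1.2627) → tip=(0.0807,0.6111,1.0327)
cmd 2: set φ=238.36° → (κ,φ,ℓ)=(0.8523,238.36°,1.2627) → tip=(-0.3233,-0.5247,1.0327)
cmd 3: set κ=1.7557 → (κ,φ,ℓ)=(1.7557,238.36°,1.2627) → tip=(-0.4787,-0.7769,0.4548)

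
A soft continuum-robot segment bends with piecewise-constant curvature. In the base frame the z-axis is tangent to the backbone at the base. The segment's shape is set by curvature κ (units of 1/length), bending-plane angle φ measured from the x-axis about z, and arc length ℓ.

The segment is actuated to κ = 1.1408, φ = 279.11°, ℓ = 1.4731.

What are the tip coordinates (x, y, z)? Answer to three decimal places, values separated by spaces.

θ = κ·ℓ = 1.1408 × 1.4731 = 1.68051 rad
ρ = (1 − cos θ)/κ = (1 − -0.10950)/1.1408 = 0.97256
z = sin θ / κ = 0.99399/1.1408 = 0.87131
x = ρ cos φ = 0.97256 × cos(279.11°) = 0.15399
y = ρ sin φ = 0.97256 × sin(279.11°) = -0.96029

0.154 -0.960 0.871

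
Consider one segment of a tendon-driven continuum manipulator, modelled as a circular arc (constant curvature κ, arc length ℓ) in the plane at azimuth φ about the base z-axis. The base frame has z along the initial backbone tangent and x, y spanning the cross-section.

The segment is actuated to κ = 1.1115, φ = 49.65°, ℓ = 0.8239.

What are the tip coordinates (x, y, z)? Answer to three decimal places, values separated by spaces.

θ = κ·ℓ = 1.1115 × 0.8239 = 0.91576 rad
ρ = (1 − cos θ)/κ = (1 − 0.60918)/1.1115 = 0.35161
z = sin θ / κ = 0.79303/1.1115 = 0.71348
x = ρ cos φ = 0.35161 × cos(49.65°) = 0.22765
y = ρ sin φ = 0.35161 × sin(49.65°) = 0.26796

0.228 0.268 0.713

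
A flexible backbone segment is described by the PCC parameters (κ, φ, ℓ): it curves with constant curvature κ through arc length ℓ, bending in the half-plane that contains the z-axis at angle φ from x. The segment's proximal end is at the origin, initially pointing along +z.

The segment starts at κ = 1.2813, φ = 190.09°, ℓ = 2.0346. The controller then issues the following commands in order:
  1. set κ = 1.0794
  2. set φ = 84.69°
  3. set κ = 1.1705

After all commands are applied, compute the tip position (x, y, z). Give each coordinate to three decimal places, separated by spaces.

initial: κ=1.2813, φ=190.09°, ℓ=2.0346
cmd 1: set κ=1.0794 → (κ,φ,ℓ)=(1.0794,190.09°,2.0346) → tip=(-1.4460,-0.2573,0.7511)
cmd 2: set φ=84.69° → (κ,φ,ℓ)=(1.0794,84.69°,2.0346) → tip=(0.1359,1.4625,0.7511)
cmd 3: set κ=1.1705 → (κ,φ,ℓ)=(1.1705,84.69°,2.0346) → tip=(0.1364,1.4672,0.5886)

0.136 1.467 0.589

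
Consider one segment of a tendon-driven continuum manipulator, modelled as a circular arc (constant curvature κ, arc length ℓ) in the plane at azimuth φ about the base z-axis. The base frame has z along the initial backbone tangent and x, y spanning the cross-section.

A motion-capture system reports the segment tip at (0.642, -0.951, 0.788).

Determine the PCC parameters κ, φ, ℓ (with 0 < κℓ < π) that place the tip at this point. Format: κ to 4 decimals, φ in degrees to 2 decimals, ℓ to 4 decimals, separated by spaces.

1.1844 304.02 1.6363

ρ = √(x²+y²) = √(0.642² + -0.951²) = 1.14742
φ = atan2(y, x) mod 360° = atan2(-0.951, 0.642) = 304.0225°
|p|² = ρ² + z² = 1.14742² + 0.788² = 1.93751
κ = 2ρ / |p|² = 2×1.14742 / 1.93751 = 1.18442
θ = 2·atan2(ρ, z) = 2·atan2(1.14742, 0.788) = 1.93802 rad
ℓ = θ/κ = 1.93802/1.18442 = 1.63626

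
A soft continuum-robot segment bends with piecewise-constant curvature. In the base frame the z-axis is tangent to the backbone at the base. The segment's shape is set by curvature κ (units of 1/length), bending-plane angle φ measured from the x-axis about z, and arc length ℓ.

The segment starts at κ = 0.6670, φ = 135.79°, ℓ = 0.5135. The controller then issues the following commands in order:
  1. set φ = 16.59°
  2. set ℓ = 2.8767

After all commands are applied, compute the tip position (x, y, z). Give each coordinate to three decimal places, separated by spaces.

1.927 0.574 1.409

initial: κ=0.6670, φ=135.79°, ℓ=0.5135
cmd 1: set φ=16.59° → (κ,φ,ℓ)=(0.6670,16.59°,0.5135) → tip=(0.0835,0.0249,0.5035)
cmd 2: set ℓ=2.8767 → (κ,φ,ℓ)=(0.6670,16.59°,2.8767) → tip=(1.9268,0.5740,1.4094)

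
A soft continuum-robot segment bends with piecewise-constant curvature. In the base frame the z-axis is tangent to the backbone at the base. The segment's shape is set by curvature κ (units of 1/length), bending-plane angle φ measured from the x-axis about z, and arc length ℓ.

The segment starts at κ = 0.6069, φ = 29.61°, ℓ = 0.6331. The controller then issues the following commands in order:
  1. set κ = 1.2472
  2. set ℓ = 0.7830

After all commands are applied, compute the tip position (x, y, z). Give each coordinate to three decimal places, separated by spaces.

0.307 0.174 0.664

initial: κ=0.6069, φ=29.61°, ℓ=0.6331
cmd 1: set κ=1.2472 → (κ,φ,ℓ)=(1.2472,29.61°,0.6331) → tip=(0.2062,0.1172,0.5693)
cmd 2: set ℓ=0.7830 → (κ,φ,ℓ)=(1.2472,29.61°,0.7830) → tip=(0.3068,0.1744,0.6643)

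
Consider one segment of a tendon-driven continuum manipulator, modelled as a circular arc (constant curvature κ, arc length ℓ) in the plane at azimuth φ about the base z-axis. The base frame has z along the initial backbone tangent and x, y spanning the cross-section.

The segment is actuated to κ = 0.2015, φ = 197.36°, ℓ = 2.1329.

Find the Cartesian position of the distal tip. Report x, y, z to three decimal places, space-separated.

-0.431 -0.135 2.068

θ = κ·ℓ = 0.2015 × 2.1329 = 0.42978 rad
ρ = (1 − cos θ)/κ = (1 − 0.90906)/0.2015 = 0.45133
z = sin θ / κ = 0.41667/0.2015 = 2.06784
x = ρ cos φ = 0.45133 × cos(197.36°) = -0.43077
y = ρ sin φ = 0.45133 × sin(197.36°) = -0.13466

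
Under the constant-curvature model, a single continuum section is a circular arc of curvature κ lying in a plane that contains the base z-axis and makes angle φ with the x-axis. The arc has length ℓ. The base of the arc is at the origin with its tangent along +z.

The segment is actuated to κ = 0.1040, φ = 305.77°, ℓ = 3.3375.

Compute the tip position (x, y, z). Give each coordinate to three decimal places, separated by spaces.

0.335 -0.465 3.271

θ = κ·ℓ = 0.1040 × 3.3375 = 0.34710 rad
ρ = (1 − cos θ)/κ = (1 − 0.94036)/0.1040 = 0.57343
z = sin θ / κ = 0.34017/0.1040 = 3.27089
x = ρ cos φ = 0.57343 × cos(305.77°) = 0.33519
y = ρ sin φ = 0.57343 × sin(305.77°) = -0.46526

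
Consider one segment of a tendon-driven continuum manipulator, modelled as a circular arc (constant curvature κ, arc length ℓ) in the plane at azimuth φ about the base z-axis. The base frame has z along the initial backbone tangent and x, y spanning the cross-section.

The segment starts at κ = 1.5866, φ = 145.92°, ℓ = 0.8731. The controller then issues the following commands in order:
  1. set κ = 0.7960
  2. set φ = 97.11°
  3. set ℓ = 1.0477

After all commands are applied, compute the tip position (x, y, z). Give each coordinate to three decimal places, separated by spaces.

-0.051 0.409 0.930

initial: κ=1.5866, φ=145.92°, ℓ=0.8731
cmd 1: set κ=0.7960 → (κ,φ,ℓ)=(0.7960,145.92°,0.8731) → tip=(-0.2413,0.1633,0.8045)
cmd 2: set φ=97.11° → (κ,φ,ℓ)=(0.7960,97.11°,0.8731) → tip=(-0.0361,0.2891,0.8045)
cmd 3: set ℓ=1.0477 → (κ,φ,ℓ)=(0.7960,97.11°,1.0477) → tip=(-0.0510,0.4090,0.9304)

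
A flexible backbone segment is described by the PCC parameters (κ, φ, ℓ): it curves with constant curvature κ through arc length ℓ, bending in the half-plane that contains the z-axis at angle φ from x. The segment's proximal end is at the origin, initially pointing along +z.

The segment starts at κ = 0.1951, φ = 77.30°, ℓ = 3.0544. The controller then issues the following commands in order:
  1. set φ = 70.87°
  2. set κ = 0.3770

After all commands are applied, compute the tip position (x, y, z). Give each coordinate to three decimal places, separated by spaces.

0.515 1.486 2.423

initial: κ=0.1951, φ=77.30°, ℓ=3.0544
cmd 1: set φ=70.87° → (κ,φ,ℓ)=(0.1951,70.87°,3.0544) → tip=(0.2895,0.8347,2.8768)
cmd 2: set κ=0.3770 → (κ,φ,ℓ)=(0.3770,70.87°,3.0544) → tip=(0.5154,1.4858,2.4228)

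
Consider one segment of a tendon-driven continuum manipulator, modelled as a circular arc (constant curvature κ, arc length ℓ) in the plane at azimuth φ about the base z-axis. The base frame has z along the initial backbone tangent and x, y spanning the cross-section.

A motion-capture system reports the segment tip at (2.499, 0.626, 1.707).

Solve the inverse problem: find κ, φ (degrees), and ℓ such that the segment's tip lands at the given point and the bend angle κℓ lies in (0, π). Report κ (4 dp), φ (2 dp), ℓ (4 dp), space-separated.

ρ = √(x²+y²) = √(2.499² + 0.626²) = 2.57621
φ = atan2(y, x) mod 360° = atan2(0.626, 2.499) = 14.0632°
|p|² = ρ² + z² = 2.57621² + 1.707² = 9.55073
κ = 2ρ / |p|² = 2×2.57621 / 9.55073 = 0.53948
θ = 2·atan2(ρ, z) = 2·atan2(2.57621, 1.707) = 1.97123 rad
ℓ = θ/κ = 1.97123/0.53948 = 3.65394

0.5395 14.06 3.6539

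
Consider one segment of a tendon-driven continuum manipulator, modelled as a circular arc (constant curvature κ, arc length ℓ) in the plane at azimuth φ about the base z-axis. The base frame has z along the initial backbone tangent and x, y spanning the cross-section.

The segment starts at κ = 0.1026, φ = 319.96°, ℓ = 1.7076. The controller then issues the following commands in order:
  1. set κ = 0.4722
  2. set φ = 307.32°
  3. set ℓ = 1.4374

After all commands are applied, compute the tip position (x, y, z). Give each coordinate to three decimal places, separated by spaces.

initial: κ=0.1026, φ=319.96°, ℓ=1.7076
cmd 1: set κ=0.4722 → (κ,φ,ℓ)=(0.4722,319.96°,1.7076) → tip=(0.4991,-0.4194,1.5285)
cmd 2: set φ=307.32° → (κ,φ,ℓ)=(0.4722,307.32°,1.7076) → tip=(0.3953,-0.5185,1.5285)
cmd 3: set ℓ=1.4374 → (κ,φ,ℓ)=(0.4722,307.32°,1.4374) → tip=(0.2846,-0.3733,1.3295)

0.285 -0.373 1.330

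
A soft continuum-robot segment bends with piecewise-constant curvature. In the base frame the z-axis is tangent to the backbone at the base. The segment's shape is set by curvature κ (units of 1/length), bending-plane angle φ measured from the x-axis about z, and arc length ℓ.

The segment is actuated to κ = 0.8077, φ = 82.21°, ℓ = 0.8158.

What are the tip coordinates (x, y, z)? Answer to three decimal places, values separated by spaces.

θ = κ·ℓ = 0.8077 × 0.8158 = 0.65892 rad
ρ = (1 − cos θ)/κ = (1 − 0.79065)/0.8077 = 0.25919
z = sin θ / κ = 0.61226/0.8077 = 0.75803
x = ρ cos φ = 0.25919 × cos(82.21°) = 0.03513
y = ρ sin φ = 0.25919 × sin(82.21°) = 0.25680

0.035 0.257 0.758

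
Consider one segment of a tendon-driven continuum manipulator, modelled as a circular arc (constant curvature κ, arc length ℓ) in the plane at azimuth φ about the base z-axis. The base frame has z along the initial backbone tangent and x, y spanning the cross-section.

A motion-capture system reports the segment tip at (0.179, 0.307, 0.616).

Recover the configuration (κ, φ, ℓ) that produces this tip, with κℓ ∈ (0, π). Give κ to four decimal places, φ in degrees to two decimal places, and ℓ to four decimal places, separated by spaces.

ρ = √(x²+y²) = √(0.179² + 0.307²) = 0.35537
φ = atan2(y, x) mod 360° = atan2(0.307, 0.179) = 59.7552°
|p|² = ρ² + z² = 0.35537² + 0.616² = 0.50575
κ = 2ρ / |p|² = 2×0.35537 / 0.50575 = 1.40534
θ = 2·atan2(ρ, z) = 2·atan2(0.35537, 0.616) = 1.04653 rad
ℓ = θ/κ = 1.04653/1.40534 = 0.74468

1.4053 59.76 0.7447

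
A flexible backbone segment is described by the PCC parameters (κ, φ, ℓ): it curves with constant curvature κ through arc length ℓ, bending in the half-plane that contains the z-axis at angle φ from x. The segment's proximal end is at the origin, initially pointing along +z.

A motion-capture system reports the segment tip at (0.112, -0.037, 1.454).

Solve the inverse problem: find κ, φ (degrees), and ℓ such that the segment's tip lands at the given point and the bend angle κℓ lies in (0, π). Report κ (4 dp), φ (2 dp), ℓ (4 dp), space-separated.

0.1109 341.72 1.4604

ρ = √(x²+y²) = √(0.112² + -0.037²) = 0.11795
φ = atan2(y, x) mod 360° = atan2(-0.037, 0.112) = 341.7187°
|p|² = ρ² + z² = 0.11795² + 1.454² = 2.12803
κ = 2ρ / |p|² = 2×0.11795 / 2.12803 = 0.11086
θ = 2·atan2(ρ, z) = 2·atan2(0.11795, 1.454) = 0.16189 rad
ℓ = θ/κ = 0.16189/0.11086 = 1.46037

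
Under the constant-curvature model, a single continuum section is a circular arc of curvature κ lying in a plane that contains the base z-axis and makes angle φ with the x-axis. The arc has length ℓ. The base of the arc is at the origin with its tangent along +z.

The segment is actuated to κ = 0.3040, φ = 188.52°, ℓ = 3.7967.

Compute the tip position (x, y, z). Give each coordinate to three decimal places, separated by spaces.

θ = κ·ℓ = 0.3040 × 3.7967 = 1.15420 rad
ρ = (1 − cos θ)/κ = (1 − 0.40465)/0.3040 = 1.95838
z = sin θ / κ = 0.91447/0.3040 = 3.00813
x = ρ cos φ = 1.95838 × cos(188.52°) = -1.93677
y = ρ sin φ = 1.95838 × sin(188.52°) = -0.29014

-1.937 -0.290 3.008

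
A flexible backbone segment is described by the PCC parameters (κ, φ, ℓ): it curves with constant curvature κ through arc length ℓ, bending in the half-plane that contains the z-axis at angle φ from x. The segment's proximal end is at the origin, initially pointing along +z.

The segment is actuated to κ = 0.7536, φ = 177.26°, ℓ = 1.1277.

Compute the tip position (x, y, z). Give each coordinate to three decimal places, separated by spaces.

θ = κ·ℓ = 0.7536 × 1.1277 = 0.84983 rad
ρ = (1 − cos θ)/κ = (1 − 0.66011)/0.7536 = 0.45103
z = sin θ / κ = 0.75117/0.7536 = 0.99678
x = ρ cos φ = 0.45103 × cos(177.26°) = -0.45051
y = ρ sin φ = 0.45103 × sin(177.26°) = 0.02156

-0.451 0.022 0.997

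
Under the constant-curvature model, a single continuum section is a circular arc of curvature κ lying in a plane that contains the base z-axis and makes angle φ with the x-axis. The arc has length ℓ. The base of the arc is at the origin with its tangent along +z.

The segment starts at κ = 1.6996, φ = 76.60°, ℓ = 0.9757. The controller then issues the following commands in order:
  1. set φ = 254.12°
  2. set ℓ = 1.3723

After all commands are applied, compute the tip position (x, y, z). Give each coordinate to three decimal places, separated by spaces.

initial: κ=1.6996, φ=76.60°, ℓ=0.9757
cmd 1: set φ=254.12° → (κ,φ,ℓ)=(1.6996,254.12°,0.9757) → tip=(-0.1751,-0.6154,0.5861)
cmd 2: set ℓ=1.3723 → (κ,φ,ℓ)=(1.6996,254.12°,1.3723) → tip=(-0.2721,-0.9564,0.4258)

-0.272 -0.956 0.426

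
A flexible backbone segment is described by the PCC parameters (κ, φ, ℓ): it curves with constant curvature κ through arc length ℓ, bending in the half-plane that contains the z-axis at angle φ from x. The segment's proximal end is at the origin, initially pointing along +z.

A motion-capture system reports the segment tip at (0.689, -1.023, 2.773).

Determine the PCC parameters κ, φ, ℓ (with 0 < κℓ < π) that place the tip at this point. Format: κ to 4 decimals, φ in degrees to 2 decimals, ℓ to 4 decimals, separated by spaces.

0.2678 303.96 3.1254

ρ = √(x²+y²) = √(0.689² + -1.023²) = 1.23339
φ = atan2(y, x) mod 360° = atan2(-1.023, 0.689) = 303.9606°
|p|² = ρ² + z² = 1.23339² + 2.773² = 9.21078
κ = 2ρ / |p|² = 2×1.23339 / 9.21078 = 0.26781
θ = 2·atan2(ρ, z) = 2·atan2(1.23339, 2.773) = 0.83702 rad
ℓ = θ/κ = 0.83702/0.26781 = 3.12537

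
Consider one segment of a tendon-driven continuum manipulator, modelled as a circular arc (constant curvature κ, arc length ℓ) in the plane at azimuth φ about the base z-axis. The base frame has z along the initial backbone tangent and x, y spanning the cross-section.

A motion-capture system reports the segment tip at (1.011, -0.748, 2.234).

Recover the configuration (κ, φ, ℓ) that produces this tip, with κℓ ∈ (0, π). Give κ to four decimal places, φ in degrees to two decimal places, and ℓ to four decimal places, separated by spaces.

ρ = √(x²+y²) = √(1.011² + -0.748²) = 1.25763
φ = atan2(y, x) mod 360° = atan2(-0.748, 1.011) = 323.5037°
|p|² = ρ² + z² = 1.25763² + 2.234² = 6.57238
κ = 2ρ / |p|² = 2×1.25763 / 6.57238 = 0.38270
θ = 2·atan2(ρ, z) = 2·atan2(1.25763, 2.234) = 1.02546 rad
ℓ = θ/κ = 1.02546/0.38270 = 2.67954

0.3827 323.50 2.6795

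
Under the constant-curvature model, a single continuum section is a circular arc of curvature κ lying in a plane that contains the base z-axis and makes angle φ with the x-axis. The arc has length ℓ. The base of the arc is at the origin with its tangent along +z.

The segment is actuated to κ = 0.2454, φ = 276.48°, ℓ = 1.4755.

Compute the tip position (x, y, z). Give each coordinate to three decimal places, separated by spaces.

θ = κ·ℓ = 0.2454 × 1.4755 = 0.36209 rad
ρ = (1 − cos θ)/κ = (1 − 0.93516)/0.2454 = 0.26422
z = sin θ / κ = 0.35423/0.2454 = 1.44347
x = ρ cos φ = 0.26422 × cos(276.48°) = 0.02982
y = ρ sin φ = 0.26422 × sin(276.48°) = -0.26254

0.030 -0.263 1.443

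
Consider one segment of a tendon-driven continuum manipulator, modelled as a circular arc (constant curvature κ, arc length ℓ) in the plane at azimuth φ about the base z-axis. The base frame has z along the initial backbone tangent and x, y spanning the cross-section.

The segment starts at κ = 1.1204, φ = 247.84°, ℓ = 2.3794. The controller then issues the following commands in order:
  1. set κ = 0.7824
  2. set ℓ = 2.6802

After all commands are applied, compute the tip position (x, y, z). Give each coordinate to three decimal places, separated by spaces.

-0.724 -1.778 1.105

initial: κ=1.1204, φ=247.84°, ℓ=2.3794
cmd 1: set κ=0.7824 → (κ,φ,ℓ)=(0.7824,247.84°,2.3794) → tip=(-0.6203,-1.5232,1.2244)
cmd 2: set ℓ=2.6802 → (κ,φ,ℓ)=(0.7824,247.84°,2.6802) → tip=(-0.7242,-1.7782,1.1052)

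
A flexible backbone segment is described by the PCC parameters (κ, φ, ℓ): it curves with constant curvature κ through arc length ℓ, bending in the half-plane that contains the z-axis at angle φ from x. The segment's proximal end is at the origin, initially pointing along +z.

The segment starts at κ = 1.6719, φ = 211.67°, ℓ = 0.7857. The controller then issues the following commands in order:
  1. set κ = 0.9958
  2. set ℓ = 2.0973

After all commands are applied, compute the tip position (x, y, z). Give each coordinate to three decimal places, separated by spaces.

initial: κ=1.6719, φ=211.67°, ℓ=0.7857
cmd 1: set κ=0.9958 → (κ,φ,ℓ)=(0.9958,211.67°,0.7857) → tip=(-0.2485,-0.1533,0.7080)
cmd 2: set ℓ=2.0973 → (κ,φ,ℓ)=(0.9958,211.67°,2.0973) → tip=(-1.2776,-0.7882,0.8726)

-1.278 -0.788 0.873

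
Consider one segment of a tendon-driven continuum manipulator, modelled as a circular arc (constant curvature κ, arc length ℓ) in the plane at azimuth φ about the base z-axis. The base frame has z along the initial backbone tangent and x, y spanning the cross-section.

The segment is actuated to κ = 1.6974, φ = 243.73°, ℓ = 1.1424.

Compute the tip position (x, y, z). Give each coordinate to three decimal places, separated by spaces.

-0.355 -0.718 0.550

θ = κ·ℓ = 1.6974 × 1.1424 = 1.93911 rad
ρ = (1 − cos θ)/κ = (1 − -0.36004)/1.6974 = 0.80125
z = sin θ / κ = 0.93294/1.6974 = 0.54963
x = ρ cos φ = 0.80125 × cos(243.73°) = -0.35463
y = ρ sin φ = 0.80125 × sin(243.73°) = -0.71850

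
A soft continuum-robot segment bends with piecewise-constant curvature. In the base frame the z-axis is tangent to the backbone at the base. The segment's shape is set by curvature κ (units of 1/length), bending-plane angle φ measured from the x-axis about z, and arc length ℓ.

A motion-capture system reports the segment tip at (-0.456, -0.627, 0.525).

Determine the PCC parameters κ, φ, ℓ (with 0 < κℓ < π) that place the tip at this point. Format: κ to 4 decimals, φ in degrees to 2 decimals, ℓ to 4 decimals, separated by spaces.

ρ = √(x²+y²) = √(-0.456² + -0.627²) = 0.77528
φ = atan2(y, x) mod 360° = atan2(-0.627, -0.456) = 233.9726°
|p|² = ρ² + z² = 0.77528² + 0.525² = 0.87669
κ = 2ρ / |p|² = 2×0.77528 / 0.87669 = 1.76866
θ = 2·atan2(ρ, z) = 2·atan2(0.77528, 0.525) = 1.95111 rad
ℓ = θ/κ = 1.95111/1.76866 = 1.10316

1.7687 233.97 1.1032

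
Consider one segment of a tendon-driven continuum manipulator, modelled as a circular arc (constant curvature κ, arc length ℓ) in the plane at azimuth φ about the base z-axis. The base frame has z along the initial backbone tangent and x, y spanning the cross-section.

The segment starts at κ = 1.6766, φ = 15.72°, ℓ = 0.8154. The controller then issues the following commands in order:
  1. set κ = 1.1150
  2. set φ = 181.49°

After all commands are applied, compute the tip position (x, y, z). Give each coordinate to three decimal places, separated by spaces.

-0.346 -0.009 0.708

initial: κ=1.6766, φ=15.72°, ℓ=0.8154
cmd 1: set κ=1.1150 → (κ,φ,ℓ)=(1.1150,15.72°,0.8154) → tip=(0.3329,0.0937,0.7076)
cmd 2: set φ=181.49° → (κ,φ,ℓ)=(1.1150,181.49°,0.8154) → tip=(-0.3457,-0.0090,0.7076)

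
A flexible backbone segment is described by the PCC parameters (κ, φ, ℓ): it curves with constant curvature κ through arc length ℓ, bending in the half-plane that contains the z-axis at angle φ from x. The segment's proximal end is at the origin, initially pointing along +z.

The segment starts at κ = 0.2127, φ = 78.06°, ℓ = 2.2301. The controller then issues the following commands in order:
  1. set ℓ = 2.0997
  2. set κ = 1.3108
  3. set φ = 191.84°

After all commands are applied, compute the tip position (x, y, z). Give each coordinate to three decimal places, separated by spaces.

-1.437 -0.301 0.290

initial: κ=0.2127, φ=78.06°, ℓ=2.2301
cmd 1: set ℓ=2.0997 → (κ,φ,ℓ)=(0.2127,78.06°,2.0997) → tip=(0.0954,0.4512,2.0306)
cmd 2: set κ=1.3108 → (κ,φ,ℓ)=(1.3108,78.06°,2.0997) → tip=(0.3039,1.4369,0.2896)
cmd 3: set φ=191.84° → (κ,φ,ℓ)=(1.3108,191.84°,2.0997) → tip=(-1.4375,-0.3013,0.2896)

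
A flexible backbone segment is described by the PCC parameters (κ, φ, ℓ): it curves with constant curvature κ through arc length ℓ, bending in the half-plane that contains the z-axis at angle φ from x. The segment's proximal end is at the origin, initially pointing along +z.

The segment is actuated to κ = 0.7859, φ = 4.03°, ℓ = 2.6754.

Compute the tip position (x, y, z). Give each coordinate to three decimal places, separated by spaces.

1.913 0.135 1.097

θ = κ·ℓ = 0.7859 × 2.6754 = 2.10260 rad
ρ = (1 − cos θ)/κ = (1 − -0.50709)/0.7859 = 1.91766
z = sin θ / κ = 0.86190/0.7859 = 1.09670
x = ρ cos φ = 1.91766 × cos(4.03°) = 1.91291
y = ρ sin φ = 1.91766 × sin(4.03°) = 0.13477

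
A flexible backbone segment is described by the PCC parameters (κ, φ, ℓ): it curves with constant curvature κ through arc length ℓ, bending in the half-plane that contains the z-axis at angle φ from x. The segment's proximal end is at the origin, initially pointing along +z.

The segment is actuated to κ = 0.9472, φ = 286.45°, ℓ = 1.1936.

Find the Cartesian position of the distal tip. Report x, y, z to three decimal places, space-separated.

θ = κ·ℓ = 0.9472 × 1.1936 = 1.13058 rad
ρ = (1 − cos θ)/κ = (1 − 0.42614)/0.9472 = 0.60585
z = sin θ / κ = 0.90466/0.9472 = 0.95509
x = ρ cos φ = 0.60585 × cos(286.45°) = 0.17156
y = ρ sin φ = 0.60585 × sin(286.45°) = -0.58105

0.172 -0.581 0.955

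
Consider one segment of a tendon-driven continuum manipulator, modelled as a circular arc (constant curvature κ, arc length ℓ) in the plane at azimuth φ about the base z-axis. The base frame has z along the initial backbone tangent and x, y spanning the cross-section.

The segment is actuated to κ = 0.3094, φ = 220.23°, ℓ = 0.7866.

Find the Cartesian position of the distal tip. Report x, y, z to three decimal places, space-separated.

θ = κ·ℓ = 0.3094 × 0.7866 = 0.24337 rad
ρ = (1 − cos θ)/κ = (1 − 0.97053)/0.3094 = 0.09525
z = sin θ / κ = 0.24098/0.3094 = 0.77886
x = ρ cos φ = 0.09525 × cos(220.23°) = -0.07272
y = ρ sin φ = 0.09525 × sin(220.23°) = -0.06152

-0.073 -0.062 0.779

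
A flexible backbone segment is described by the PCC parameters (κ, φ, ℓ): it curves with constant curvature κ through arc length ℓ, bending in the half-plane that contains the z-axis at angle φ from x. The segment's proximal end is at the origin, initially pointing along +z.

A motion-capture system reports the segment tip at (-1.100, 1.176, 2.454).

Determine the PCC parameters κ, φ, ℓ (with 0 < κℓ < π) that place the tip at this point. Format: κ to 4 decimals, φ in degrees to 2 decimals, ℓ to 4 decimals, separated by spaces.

0.3738 133.09 3.1068

ρ = √(x²+y²) = √(-1.100² + 1.176²) = 1.61027
φ = atan2(y, x) mod 360° = atan2(1.176, -1.100) = 133.0875°
|p|² = ρ² + z² = 1.61027² + 2.454² = 8.61509
κ = 2ρ / |p|² = 2×1.61027 / 8.61509 = 0.37383
θ = 2·atan2(ρ, z) = 2·atan2(1.61027, 2.454) = 1.16142 rad
ℓ = θ/κ = 1.16142/0.37383 = 3.10684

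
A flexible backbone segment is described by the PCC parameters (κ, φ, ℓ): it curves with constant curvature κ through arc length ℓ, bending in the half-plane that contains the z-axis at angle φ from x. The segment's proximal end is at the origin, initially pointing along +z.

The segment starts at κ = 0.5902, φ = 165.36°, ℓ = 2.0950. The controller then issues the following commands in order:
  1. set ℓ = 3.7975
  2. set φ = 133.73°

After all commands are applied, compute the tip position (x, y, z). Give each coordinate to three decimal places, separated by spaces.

-1.899 1.985 1.328

initial: κ=0.5902, φ=165.36°, ℓ=2.0950
cmd 1: set ℓ=3.7975 → (κ,φ,ℓ)=(0.5902,165.36°,3.7975) → tip=(-2.6580,0.6943,1.3275)
cmd 2: set φ=133.73° → (κ,φ,ℓ)=(0.5902,133.73°,3.7975) → tip=(-1.8990,1.9851,1.3275)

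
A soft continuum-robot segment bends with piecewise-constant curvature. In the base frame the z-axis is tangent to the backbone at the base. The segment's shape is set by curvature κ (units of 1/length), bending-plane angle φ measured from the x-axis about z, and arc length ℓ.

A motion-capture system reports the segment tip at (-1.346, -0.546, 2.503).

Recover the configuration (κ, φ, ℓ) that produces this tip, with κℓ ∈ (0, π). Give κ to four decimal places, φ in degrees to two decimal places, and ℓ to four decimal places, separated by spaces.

0.3469 202.08 3.0317

ρ = √(x²+y²) = √(-1.346² + -0.546²) = 1.45253
φ = atan2(y, x) mod 360° = atan2(-0.546, -1.346) = 202.0798°
|p|² = ρ² + z² = 1.45253² + 2.503² = 8.37484
κ = 2ρ / |p|² = 2×1.45253 / 8.37484 = 0.34688
θ = 2·atan2(ρ, z) = 2·atan2(1.45253, 2.503) = 1.05164 rad
ℓ = θ/κ = 1.05164/0.34688 = 3.03172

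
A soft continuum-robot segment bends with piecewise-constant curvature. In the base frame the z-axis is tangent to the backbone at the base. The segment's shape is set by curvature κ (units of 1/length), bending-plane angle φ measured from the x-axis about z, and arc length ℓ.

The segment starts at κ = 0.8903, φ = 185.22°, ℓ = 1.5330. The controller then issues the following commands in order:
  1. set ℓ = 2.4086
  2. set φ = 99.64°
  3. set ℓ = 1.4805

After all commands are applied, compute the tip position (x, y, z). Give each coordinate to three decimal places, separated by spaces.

initial: κ=0.8903, φ=185.22°, ℓ=1.5330
cmd 1: set ℓ=2.4086 → (κ,φ,ℓ)=(0.8903,185.22°,2.4086) → tip=(-1.7255,-0.1576,0.9435)
cmd 2: set φ=99.64° → (κ,φ,ℓ)=(0.8903,99.64°,2.4086) → tip=(-0.2902,1.7083,0.9435)
cmd 3: set ℓ=1.4805 → (κ,φ,ℓ)=(0.8903,99.64°,1.4805) → tip=(-0.1411,0.8305,1.0875)

-0.141 0.830 1.088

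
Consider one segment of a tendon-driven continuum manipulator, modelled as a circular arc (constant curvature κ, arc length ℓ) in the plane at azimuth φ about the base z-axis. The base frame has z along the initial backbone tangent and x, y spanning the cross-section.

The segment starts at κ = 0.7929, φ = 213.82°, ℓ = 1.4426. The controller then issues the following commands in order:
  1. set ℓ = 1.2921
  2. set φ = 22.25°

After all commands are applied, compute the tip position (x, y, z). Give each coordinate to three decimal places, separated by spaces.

initial: κ=0.7929, φ=213.82°, ℓ=1.4426
cmd 1: set ℓ=1.2921 → (κ,φ,ℓ)=(0.7929,213.82°,1.2921) → tip=(-0.5034,-0.3373,1.0776)
cmd 2: set φ=22.25° → (κ,φ,ℓ)=(0.7929,22.25°,1.2921) → tip=(0.5609,0.2295,1.0776)

0.561 0.229 1.078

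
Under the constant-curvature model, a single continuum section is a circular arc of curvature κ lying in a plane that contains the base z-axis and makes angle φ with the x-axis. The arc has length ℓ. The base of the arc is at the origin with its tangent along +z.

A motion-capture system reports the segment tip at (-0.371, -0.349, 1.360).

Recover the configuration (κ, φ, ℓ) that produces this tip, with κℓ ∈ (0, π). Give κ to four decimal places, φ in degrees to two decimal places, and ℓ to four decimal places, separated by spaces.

0.4830 223.25 1.4838

ρ = √(x²+y²) = √(-0.371² + -0.349²) = 0.50935
φ = atan2(y, x) mod 360° = atan2(-0.349, -0.371) = 223.2498°
|p|² = ρ² + z² = 0.50935² + 1.360² = 2.10904
κ = 2ρ / |p|² = 2×0.50935 / 2.10904 = 0.48302
θ = 2·atan2(ρ, z) = 2·atan2(0.50935, 1.360) = 0.71671 rad
ℓ = θ/κ = 0.71671/0.48302 = 1.48381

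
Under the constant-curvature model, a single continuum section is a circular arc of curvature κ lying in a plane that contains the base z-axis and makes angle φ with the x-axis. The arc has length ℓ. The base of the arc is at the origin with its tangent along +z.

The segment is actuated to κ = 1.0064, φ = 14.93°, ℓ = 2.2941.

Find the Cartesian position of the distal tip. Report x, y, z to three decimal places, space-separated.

θ = κ·ℓ = 1.0064 × 2.2941 = 2.30878 rad
ρ = (1 − cos θ)/κ = (1 − -0.67280)/1.0064 = 1.66216
z = sin θ / κ = 0.73983/1.0064 = 0.73512
x = ρ cos φ = 1.66216 × cos(14.93°) = 1.60605
y = ρ sin φ = 1.66216 × sin(14.93°) = 0.42824

1.606 0.428 0.735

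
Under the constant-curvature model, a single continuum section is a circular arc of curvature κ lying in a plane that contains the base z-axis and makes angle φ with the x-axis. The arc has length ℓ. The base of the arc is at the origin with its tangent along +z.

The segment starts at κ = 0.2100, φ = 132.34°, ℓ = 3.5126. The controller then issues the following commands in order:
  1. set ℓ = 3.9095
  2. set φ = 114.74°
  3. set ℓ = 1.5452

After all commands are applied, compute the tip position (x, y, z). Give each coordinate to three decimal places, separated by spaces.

initial: κ=0.2100, φ=132.34°, ℓ=3.5126
cmd 1: set ℓ=3.9095 → (κ,φ,ℓ)=(0.2100,132.34°,3.9095) → tip=(-1.0215,1.1211,3.4849)
cmd 2: set φ=114.74° → (κ,φ,ℓ)=(0.2100,114.74°,3.9095) → tip=(-0.6347,1.3775,3.4849)
cmd 3: set ℓ=1.5452 → (κ,φ,ℓ)=(0.2100,114.74°,1.5452) → tip=(-0.1040,0.2257,1.5182)

-0.104 0.226 1.518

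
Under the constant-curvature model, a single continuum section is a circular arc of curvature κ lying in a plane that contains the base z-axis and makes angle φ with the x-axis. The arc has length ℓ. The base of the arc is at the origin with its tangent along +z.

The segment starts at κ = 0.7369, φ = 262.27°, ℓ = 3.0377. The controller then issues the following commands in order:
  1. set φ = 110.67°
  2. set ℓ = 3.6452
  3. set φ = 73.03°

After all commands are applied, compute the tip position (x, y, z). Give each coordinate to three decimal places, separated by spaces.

initial: κ=0.7369, φ=262.27°, ℓ=3.0377
cmd 1: set φ=110.67° → (κ,φ,ℓ)=(0.7369,110.67°,3.0377) → tip=(-0.7756,2.0558,1.0656)
cmd 2: set ℓ=3.6452 → (κ,φ,ℓ)=(0.7369,110.67°,3.6452) → tip=(-0.9092,2.4099,0.5969)
cmd 3: set φ=73.03° → (κ,φ,ℓ)=(0.7369,73.03°,3.6452) → tip=(0.7518,2.4636,0.5969)

0.752 2.464 0.597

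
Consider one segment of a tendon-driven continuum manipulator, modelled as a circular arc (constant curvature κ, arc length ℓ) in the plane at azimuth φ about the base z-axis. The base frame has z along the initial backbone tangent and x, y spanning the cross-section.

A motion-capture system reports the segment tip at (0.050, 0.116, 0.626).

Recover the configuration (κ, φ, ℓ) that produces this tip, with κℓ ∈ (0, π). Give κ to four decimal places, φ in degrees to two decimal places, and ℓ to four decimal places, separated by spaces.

ρ = √(x²+y²) = √(0.050² + 0.116²) = 0.12632
φ = atan2(y, x) mod 360° = atan2(0.116, 0.050) = 66.6823°
|p|² = ρ² + z² = 0.12632² + 0.626² = 0.40783
κ = 2ρ / |p|² = 2×0.12632 / 0.40783 = 0.61946
θ = 2·atan2(ρ, z) = 2·atan2(0.12632, 0.626) = 0.39822 rad
ℓ = θ/κ = 0.39822/0.61946 = 0.64286

0.6195 66.68 0.6429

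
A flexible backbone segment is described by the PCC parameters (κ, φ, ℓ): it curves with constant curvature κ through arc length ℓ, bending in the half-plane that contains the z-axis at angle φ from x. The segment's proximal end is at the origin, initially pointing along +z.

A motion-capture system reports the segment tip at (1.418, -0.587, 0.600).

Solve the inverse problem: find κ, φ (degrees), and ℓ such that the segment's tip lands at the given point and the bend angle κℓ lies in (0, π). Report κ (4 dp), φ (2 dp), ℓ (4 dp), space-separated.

ρ = √(x²+y²) = √(1.418² + -0.587²) = 1.53470
φ = atan2(y, x) mod 360° = atan2(-0.587, 1.418) = 337.5122°
|p|² = ρ² + z² = 1.53470² + 0.600² = 2.71529
κ = 2ρ / |p|² = 2×1.53470 / 2.71529 = 1.13041
θ = 2·atan2(ρ, z) = 2·atan2(1.53470, 0.600) = 2.39622 rad
ℓ = θ/κ = 2.39622/1.13041 = 2.11978

1.1304 337.51 2.1198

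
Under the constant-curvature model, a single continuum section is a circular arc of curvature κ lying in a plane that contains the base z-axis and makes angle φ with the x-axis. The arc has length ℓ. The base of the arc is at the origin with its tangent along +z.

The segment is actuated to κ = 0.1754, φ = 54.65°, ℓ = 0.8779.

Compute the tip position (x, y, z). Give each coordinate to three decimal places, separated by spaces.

θ = κ·ℓ = 0.1754 × 0.8779 = 0.15398 rad
ρ = (1 − cos θ)/κ = (1 − 0.98817)/0.1754 = 0.06746
z = sin θ / κ = 0.15338/0.1754 = 0.87443
x = ρ cos φ = 0.06746 × cos(54.65°) = 0.03903
y = ρ sin φ = 0.06746 × sin(54.65°) = 0.05502

0.039 0.055 0.874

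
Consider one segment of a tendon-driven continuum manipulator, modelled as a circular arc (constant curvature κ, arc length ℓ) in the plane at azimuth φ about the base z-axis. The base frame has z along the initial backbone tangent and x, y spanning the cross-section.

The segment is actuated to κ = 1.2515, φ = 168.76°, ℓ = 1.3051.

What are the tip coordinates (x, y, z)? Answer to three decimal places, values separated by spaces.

-0.833 0.165 0.797

θ = κ·ℓ = 1.2515 × 1.3051 = 1.63333 rad
ρ = (1 − cos θ)/κ = (1 − -0.06250)/1.2515 = 0.84898
z = sin θ / κ = 0.99805/1.2515 = 0.79748
x = ρ cos φ = 0.84898 × cos(168.76°) = -0.83269
y = ρ sin φ = 0.84898 × sin(168.76°) = 0.16548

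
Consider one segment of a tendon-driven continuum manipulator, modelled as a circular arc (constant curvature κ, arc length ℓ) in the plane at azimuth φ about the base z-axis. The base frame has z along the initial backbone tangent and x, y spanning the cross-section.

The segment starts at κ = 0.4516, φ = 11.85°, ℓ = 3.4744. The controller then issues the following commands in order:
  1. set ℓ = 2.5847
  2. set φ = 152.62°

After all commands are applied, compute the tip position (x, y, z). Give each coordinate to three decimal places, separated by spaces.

-1.194 0.618 2.036

initial: κ=0.4516, φ=11.85°, ℓ=3.4744
cmd 1: set ℓ=2.5847 → (κ,φ,ℓ)=(0.4516,11.85°,2.5847) → tip=(1.3162,0.2762,2.0365)
cmd 2: set φ=152.62° → (κ,φ,ℓ)=(0.4516,152.62°,2.5847) → tip=(-1.1942,0.6185,2.0365)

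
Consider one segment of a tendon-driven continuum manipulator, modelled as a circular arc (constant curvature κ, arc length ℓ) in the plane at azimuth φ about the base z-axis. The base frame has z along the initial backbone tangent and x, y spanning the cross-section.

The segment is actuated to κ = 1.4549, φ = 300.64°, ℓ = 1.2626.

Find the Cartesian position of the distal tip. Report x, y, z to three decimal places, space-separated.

0.442 -0.747 0.663

θ = κ·ℓ = 1.4549 × 1.2626 = 1.83696 rad
ρ = (1 − cos θ)/κ = (1 − -0.26303)/1.4549 = 0.86812
z = sin θ / κ = 0.96479/1.4549 = 0.66313
x = ρ cos φ = 0.86812 × cos(300.64°) = 0.44243
y = ρ sin φ = 0.86812 × sin(300.64°) = -0.74692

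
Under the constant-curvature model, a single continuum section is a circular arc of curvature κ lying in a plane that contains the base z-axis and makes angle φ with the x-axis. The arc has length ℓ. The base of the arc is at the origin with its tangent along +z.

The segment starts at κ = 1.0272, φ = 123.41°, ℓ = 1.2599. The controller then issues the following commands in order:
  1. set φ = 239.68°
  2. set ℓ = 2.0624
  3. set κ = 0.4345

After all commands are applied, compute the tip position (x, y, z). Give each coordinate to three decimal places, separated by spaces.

initial: κ=1.0272, φ=123.41°, ℓ=1.2599
cmd 1: set φ=239.68° → (κ,φ,ℓ)=(1.0272,239.68°,1.2599) → tip=(-0.3572,-0.6108,0.9365)
cmd 2: set ℓ=2.0624 → (κ,φ,ℓ)=(1.0272,239.68°,2.0624) → tip=(-0.7474,-1.2780,0.8311)
cmd 3: set κ=0.4345 → (κ,φ,ℓ)=(0.4345,239.68°,2.0624) → tip=(-0.4361,-0.7457,1.7972)

-0.436 -0.746 1.797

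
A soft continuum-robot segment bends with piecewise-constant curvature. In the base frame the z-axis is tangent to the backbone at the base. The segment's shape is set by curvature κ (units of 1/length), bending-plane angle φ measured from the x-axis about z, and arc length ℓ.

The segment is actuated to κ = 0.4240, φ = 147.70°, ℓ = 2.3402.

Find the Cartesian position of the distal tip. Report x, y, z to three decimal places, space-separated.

-0.903 0.571 1.975

θ = κ·ℓ = 0.4240 × 2.3402 = 0.99224 rad
ρ = (1 − cos θ)/κ = (1 − 0.54681)/0.4240 = 1.06884
z = sin θ / κ = 0.83726/0.4240 = 1.97466
x = ρ cos φ = 1.06884 × cos(147.70°) = -0.90345
y = ρ sin φ = 1.06884 × sin(147.70°) = 0.57114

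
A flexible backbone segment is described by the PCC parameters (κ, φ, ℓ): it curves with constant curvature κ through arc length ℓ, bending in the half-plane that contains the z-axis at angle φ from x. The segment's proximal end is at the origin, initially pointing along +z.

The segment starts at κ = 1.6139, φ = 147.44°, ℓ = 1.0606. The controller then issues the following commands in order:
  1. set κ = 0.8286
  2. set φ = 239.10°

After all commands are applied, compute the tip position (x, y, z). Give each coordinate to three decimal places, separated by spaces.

initial: κ=1.6139, φ=147.44°, ℓ=1.0606
cmd 1: set κ=0.8286 → (κ,φ,ℓ)=(0.8286,147.44°,1.0606) → tip=(-0.3681,0.2351,0.9293)
cmd 2: set φ=239.10° → (κ,φ,ℓ)=(0.8286,239.10°,1.0606) → tip=(-0.2243,-0.3748,0.9293)

-0.224 -0.375 0.929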